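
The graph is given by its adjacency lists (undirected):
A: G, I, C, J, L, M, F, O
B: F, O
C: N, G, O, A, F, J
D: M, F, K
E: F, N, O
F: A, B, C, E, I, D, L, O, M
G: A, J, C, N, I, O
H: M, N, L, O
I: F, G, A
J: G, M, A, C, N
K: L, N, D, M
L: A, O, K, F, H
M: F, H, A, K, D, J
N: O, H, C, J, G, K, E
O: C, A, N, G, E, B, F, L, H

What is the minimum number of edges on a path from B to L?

2

Level 0: B
Level 1: F, O
Level 2: A, C, D, E, G, H, I, L, M, N
Level 3: J, K
L first appears at level 2.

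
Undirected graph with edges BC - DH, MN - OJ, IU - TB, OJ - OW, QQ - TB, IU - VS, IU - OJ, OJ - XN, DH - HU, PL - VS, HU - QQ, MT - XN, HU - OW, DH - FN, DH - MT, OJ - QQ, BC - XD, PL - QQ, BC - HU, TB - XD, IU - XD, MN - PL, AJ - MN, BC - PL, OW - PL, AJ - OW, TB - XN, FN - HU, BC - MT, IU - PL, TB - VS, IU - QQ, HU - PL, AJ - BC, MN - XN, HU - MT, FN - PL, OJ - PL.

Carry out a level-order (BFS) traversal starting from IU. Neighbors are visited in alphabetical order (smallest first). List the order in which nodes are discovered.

Visit IU; enqueue OJ, PL, QQ, TB, VS, XD → queue [OJ, PL, QQ, TB, VS, XD]
Visit OJ; enqueue MN, OW, XN → queue [PL, QQ, TB, VS, XD, MN, OW, XN]
Visit PL; enqueue BC, FN, HU → queue [QQ, TB, VS, XD, MN, OW, XN, BC, FN, HU]
Visit QQ → queue [TB, VS, XD, MN, OW, XN, BC, FN, HU]
Visit TB → queue [VS, XD, MN, OW, XN, BC, FN, HU]
Visit VS → queue [XD, MN, OW, XN, BC, FN, HU]
Visit XD → queue [MN, OW, XN, BC, FN, HU]
Visit MN; enqueue AJ → queue [OW, XN, BC, FN, HU, AJ]
Visit OW → queue [XN, BC, FN, HU, AJ]
Visit XN; enqueue MT → queue [BC, FN, HU, AJ, MT]
Visit BC; enqueue DH → queue [FN, HU, AJ, MT, DH]
Visit FN → queue [HU, AJ, MT, DH]
Visit HU → queue [AJ, MT, DH]
Visit AJ → queue [MT, DH]
Visit MT → queue [DH]
Visit DH → queue []

IU, OJ, PL, QQ, TB, VS, XD, MN, OW, XN, BC, FN, HU, AJ, MT, DH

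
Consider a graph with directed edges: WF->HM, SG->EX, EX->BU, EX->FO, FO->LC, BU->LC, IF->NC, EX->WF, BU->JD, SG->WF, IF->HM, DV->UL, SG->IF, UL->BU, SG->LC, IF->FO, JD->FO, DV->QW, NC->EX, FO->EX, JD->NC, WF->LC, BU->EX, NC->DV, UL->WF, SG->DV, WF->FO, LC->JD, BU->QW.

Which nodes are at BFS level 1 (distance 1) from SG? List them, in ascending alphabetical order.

Level 0: SG
Level 1: DV, EX, IF, LC, WF
Level 2: BU, FO, HM, JD, NC, QW, UL

DV, EX, IF, LC, WF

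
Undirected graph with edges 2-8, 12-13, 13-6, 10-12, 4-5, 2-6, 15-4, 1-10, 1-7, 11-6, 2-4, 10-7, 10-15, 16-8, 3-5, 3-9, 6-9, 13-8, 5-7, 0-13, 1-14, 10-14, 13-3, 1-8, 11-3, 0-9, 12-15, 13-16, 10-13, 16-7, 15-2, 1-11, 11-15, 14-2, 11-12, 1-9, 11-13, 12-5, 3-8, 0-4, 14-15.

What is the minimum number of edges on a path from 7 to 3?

2

Level 0: 7
Level 1: 1, 5, 10, 16
Level 2: 3, 4, 8, 9, 11, 12, 13, 14, 15
Level 3: 0, 2, 6
3 first appears at level 2.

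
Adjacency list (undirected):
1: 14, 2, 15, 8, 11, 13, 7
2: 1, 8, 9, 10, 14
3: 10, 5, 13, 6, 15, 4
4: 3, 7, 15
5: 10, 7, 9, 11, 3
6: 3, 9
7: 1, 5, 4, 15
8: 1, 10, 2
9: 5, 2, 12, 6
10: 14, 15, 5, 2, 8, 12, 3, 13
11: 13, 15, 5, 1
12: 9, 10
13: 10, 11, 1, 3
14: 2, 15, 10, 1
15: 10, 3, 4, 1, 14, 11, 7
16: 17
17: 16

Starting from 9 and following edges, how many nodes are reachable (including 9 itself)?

BFS from 9 visits: 9, 5, 2, 12, 6, 10, 7, 11, 3, 1, 8, 14, 15, 13, 4
Reachable nodes: 15 of 17 total.

15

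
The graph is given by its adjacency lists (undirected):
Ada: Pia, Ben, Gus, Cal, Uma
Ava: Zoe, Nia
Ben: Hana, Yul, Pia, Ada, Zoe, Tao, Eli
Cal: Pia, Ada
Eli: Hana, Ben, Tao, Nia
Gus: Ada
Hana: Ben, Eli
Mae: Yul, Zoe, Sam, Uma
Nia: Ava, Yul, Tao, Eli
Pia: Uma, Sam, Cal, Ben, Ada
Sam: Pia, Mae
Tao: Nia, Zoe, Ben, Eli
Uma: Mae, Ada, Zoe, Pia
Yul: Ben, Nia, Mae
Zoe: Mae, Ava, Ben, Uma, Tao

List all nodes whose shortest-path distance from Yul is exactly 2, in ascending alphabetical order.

Level 0: Yul
Level 1: Ben, Mae, Nia
Level 2: Ada, Ava, Eli, Hana, Pia, Sam, Tao, Uma, Zoe
Level 3: Cal, Gus

Ada, Ava, Eli, Hana, Pia, Sam, Tao, Uma, Zoe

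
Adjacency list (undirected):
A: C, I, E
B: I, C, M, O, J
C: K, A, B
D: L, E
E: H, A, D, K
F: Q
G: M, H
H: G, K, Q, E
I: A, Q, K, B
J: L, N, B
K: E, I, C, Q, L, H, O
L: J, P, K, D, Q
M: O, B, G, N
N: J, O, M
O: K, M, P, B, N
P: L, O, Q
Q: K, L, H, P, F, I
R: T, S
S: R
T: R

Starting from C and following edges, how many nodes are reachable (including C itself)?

17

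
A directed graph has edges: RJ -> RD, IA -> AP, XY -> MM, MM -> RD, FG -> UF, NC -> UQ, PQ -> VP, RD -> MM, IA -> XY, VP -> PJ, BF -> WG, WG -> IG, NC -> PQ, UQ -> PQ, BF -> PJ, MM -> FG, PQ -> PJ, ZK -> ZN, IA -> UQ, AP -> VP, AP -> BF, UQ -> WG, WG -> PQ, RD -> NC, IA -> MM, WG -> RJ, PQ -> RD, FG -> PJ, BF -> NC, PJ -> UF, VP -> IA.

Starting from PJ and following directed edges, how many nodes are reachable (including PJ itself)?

2

BFS from PJ visits: PJ, UF
Reachable nodes: 2 of 18 total.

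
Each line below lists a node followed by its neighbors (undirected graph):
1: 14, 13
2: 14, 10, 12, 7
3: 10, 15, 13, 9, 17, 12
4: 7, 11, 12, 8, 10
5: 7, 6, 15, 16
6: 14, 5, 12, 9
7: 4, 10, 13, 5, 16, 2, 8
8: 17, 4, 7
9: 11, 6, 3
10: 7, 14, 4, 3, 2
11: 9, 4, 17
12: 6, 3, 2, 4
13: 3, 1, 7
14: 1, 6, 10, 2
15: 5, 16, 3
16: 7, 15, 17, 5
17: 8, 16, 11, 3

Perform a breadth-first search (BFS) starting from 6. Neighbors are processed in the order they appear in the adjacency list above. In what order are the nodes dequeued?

6 → 14 → 5 → 12 → 9 → 1 → 10 → 2 → 7 → 15 → 16 → 3 → 4 → 11 → 13 → 8 → 17

Visit 6; enqueue 14, 5, 12, 9 → queue [14, 5, 12, 9]
Visit 14; enqueue 1, 10, 2 → queue [5, 12, 9, 1, 10, 2]
Visit 5; enqueue 7, 15, 16 → queue [12, 9, 1, 10, 2, 7, 15, 16]
Visit 12; enqueue 3, 4 → queue [9, 1, 10, 2, 7, 15, 16, 3, 4]
Visit 9; enqueue 11 → queue [1, 10, 2, 7, 15, 16, 3, 4, 11]
Visit 1; enqueue 13 → queue [10, 2, 7, 15, 16, 3, 4, 11, 13]
Visit 10 → queue [2, 7, 15, 16, 3, 4, 11, 13]
Visit 2 → queue [7, 15, 16, 3, 4, 11, 13]
Visit 7; enqueue 8 → queue [15, 16, 3, 4, 11, 13, 8]
Visit 15 → queue [16, 3, 4, 11, 13, 8]
Visit 16; enqueue 17 → queue [3, 4, 11, 13, 8, 17]
Visit 3 → queue [4, 11, 13, 8, 17]
Visit 4 → queue [11, 13, 8, 17]
Visit 11 → queue [13, 8, 17]
Visit 13 → queue [8, 17]
Visit 8 → queue [17]
Visit 17 → queue []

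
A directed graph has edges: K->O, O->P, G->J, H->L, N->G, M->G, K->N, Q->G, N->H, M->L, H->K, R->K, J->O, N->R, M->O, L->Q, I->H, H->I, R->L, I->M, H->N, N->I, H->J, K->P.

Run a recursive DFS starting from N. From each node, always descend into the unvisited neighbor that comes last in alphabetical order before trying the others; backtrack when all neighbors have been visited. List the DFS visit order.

Visit N
N → R
R → L
L → Q
Q → G
G → J
J → O
O → P
R → K
N → I
I → M
I → H

N, R, L, Q, G, J, O, P, K, I, M, H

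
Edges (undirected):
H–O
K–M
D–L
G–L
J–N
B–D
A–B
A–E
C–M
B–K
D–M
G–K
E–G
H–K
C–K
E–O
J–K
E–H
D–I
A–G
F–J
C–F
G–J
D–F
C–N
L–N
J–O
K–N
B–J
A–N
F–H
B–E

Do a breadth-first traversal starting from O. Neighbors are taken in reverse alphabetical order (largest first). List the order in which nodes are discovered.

Visit O; enqueue J, H, E → queue [J, H, E]
Visit J; enqueue N, K, G, F, B → queue [H, E, N, K, G, F, B]
Visit H → queue [E, N, K, G, F, B]
Visit E; enqueue A → queue [N, K, G, F, B, A]
Visit N; enqueue L, C → queue [K, G, F, B, A, L, C]
Visit K; enqueue M → queue [G, F, B, A, L, C, M]
Visit G → queue [F, B, A, L, C, M]
Visit F; enqueue D → queue [B, A, L, C, M, D]
Visit B → queue [A, L, C, M, D]
Visit A → queue [L, C, M, D]
Visit L → queue [C, M, D]
Visit C → queue [M, D]
Visit M → queue [D]
Visit D; enqueue I → queue [I]
Visit I → queue []

O → J → H → E → N → K → G → F → B → A → L → C → M → D → I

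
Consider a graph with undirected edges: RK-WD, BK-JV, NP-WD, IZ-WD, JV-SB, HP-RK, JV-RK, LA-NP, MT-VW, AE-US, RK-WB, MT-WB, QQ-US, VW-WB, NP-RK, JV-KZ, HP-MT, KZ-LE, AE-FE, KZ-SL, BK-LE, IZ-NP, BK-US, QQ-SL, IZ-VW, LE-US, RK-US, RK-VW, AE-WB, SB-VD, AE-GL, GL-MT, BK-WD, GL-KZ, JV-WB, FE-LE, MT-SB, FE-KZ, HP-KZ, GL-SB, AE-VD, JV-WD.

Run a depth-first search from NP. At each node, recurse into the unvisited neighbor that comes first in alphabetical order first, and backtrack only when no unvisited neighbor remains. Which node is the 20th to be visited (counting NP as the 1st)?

Visit NP
NP → IZ
IZ → VW
VW → MT
MT → GL
GL → AE
AE → FE
FE → KZ
KZ → HP
HP → RK
RK → JV
JV → BK
BK → LE
LE → US
US → QQ
QQ → SL
BK → WD
JV → SB
SB → VD
JV → WB
NP → LA

Visit order: NP, IZ, VW, MT, GL, AE, FE, KZ, HP, RK, JV, BK, LE, US, QQ, SL, WD, SB, VD, WB, LA

WB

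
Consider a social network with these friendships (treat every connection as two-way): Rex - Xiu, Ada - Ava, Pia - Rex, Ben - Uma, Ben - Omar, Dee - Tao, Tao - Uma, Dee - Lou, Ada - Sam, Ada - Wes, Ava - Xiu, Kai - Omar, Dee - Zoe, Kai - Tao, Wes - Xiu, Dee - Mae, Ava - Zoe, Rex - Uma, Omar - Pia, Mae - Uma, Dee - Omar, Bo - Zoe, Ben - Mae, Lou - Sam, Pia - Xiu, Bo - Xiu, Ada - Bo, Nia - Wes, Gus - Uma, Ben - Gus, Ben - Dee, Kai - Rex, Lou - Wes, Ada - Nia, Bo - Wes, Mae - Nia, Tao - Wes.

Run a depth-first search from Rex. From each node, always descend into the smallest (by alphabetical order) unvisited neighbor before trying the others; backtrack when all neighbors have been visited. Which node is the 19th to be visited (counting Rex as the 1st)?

Visit Rex
Rex → Kai
Kai → Omar
Omar → Ben
Ben → Dee
Dee → Lou
Lou → Sam
Sam → Ada
Ada → Ava
Ava → Xiu
Xiu → Bo
Bo → Wes
Wes → Nia
Nia → Mae
Mae → Uma
Uma → Gus
Uma → Tao
Bo → Zoe
Xiu → Pia

Visit order: Rex, Kai, Omar, Ben, Dee, Lou, Sam, Ada, Ava, Xiu, Bo, Wes, Nia, Mae, Uma, Gus, Tao, Zoe, Pia

Pia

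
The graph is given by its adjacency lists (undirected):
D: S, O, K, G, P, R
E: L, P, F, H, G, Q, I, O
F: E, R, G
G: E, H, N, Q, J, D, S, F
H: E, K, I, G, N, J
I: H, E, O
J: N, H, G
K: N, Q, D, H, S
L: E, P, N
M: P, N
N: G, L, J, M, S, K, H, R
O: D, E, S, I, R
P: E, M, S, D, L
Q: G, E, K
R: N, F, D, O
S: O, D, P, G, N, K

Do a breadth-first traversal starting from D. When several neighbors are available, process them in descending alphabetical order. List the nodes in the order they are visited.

D S R P O K G N F M L E I Q H J

Visit D; enqueue S, R, P, O, K, G → queue [S, R, P, O, K, G]
Visit S; enqueue N → queue [R, P, O, K, G, N]
Visit R; enqueue F → queue [P, O, K, G, N, F]
Visit P; enqueue M, L, E → queue [O, K, G, N, F, M, L, E]
Visit O; enqueue I → queue [K, G, N, F, M, L, E, I]
Visit K; enqueue Q, H → queue [G, N, F, M, L, E, I, Q, H]
Visit G; enqueue J → queue [N, F, M, L, E, I, Q, H, J]
Visit N → queue [F, M, L, E, I, Q, H, J]
Visit F → queue [M, L, E, I, Q, H, J]
Visit M → queue [L, E, I, Q, H, J]
Visit L → queue [E, I, Q, H, J]
Visit E → queue [I, Q, H, J]
Visit I → queue [Q, H, J]
Visit Q → queue [H, J]
Visit H → queue [J]
Visit J → queue []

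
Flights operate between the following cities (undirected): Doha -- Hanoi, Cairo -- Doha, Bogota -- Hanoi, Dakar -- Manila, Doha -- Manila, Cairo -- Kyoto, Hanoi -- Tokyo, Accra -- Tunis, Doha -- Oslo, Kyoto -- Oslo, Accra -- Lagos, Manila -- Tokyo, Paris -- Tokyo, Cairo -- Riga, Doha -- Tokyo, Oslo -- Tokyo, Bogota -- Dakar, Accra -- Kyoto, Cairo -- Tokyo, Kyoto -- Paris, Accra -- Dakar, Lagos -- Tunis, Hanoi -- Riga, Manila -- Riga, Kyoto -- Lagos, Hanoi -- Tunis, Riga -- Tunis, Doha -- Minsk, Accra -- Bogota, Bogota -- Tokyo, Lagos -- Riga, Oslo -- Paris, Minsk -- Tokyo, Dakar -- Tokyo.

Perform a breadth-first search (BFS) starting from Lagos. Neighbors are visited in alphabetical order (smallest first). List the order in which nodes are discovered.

Lagos -> Accra -> Kyoto -> Riga -> Tunis -> Bogota -> Dakar -> Cairo -> Oslo -> Paris -> Hanoi -> Manila -> Tokyo -> Doha -> Minsk

Visit Lagos; enqueue Accra, Kyoto, Riga, Tunis → queue [Accra, Kyoto, Riga, Tunis]
Visit Accra; enqueue Bogota, Dakar → queue [Kyoto, Riga, Tunis, Bogota, Dakar]
Visit Kyoto; enqueue Cairo, Oslo, Paris → queue [Riga, Tunis, Bogota, Dakar, Cairo, Oslo, Paris]
Visit Riga; enqueue Hanoi, Manila → queue [Tunis, Bogota, Dakar, Cairo, Oslo, Paris, Hanoi, Manila]
Visit Tunis → queue [Bogota, Dakar, Cairo, Oslo, Paris, Hanoi, Manila]
Visit Bogota; enqueue Tokyo → queue [Dakar, Cairo, Oslo, Paris, Hanoi, Manila, Tokyo]
Visit Dakar → queue [Cairo, Oslo, Paris, Hanoi, Manila, Tokyo]
Visit Cairo; enqueue Doha → queue [Oslo, Paris, Hanoi, Manila, Tokyo, Doha]
Visit Oslo → queue [Paris, Hanoi, Manila, Tokyo, Doha]
Visit Paris → queue [Hanoi, Manila, Tokyo, Doha]
Visit Hanoi → queue [Manila, Tokyo, Doha]
Visit Manila → queue [Tokyo, Doha]
Visit Tokyo; enqueue Minsk → queue [Doha, Minsk]
Visit Doha → queue [Minsk]
Visit Minsk → queue []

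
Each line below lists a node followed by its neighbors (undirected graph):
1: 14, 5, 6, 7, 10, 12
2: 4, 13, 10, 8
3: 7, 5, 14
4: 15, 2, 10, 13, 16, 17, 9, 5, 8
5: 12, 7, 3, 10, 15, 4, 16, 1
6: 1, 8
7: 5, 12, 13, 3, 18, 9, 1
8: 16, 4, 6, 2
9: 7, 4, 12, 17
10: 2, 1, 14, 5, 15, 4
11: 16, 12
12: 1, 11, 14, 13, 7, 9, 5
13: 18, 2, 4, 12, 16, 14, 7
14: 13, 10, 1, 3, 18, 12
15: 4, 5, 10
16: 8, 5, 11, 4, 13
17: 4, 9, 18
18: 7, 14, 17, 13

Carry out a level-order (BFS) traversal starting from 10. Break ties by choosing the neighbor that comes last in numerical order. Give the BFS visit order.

Visit 10; enqueue 15, 14, 5, 4, 2, 1 → queue [15, 14, 5, 4, 2, 1]
Visit 15 → queue [14, 5, 4, 2, 1]
Visit 14; enqueue 18, 13, 12, 3 → queue [5, 4, 2, 1, 18, 13, 12, 3]
Visit 5; enqueue 16, 7 → queue [4, 2, 1, 18, 13, 12, 3, 16, 7]
Visit 4; enqueue 17, 9, 8 → queue [2, 1, 18, 13, 12, 3, 16, 7, 17, 9, 8]
Visit 2 → queue [1, 18, 13, 12, 3, 16, 7, 17, 9, 8]
Visit 1; enqueue 6 → queue [18, 13, 12, 3, 16, 7, 17, 9, 8, 6]
Visit 18 → queue [13, 12, 3, 16, 7, 17, 9, 8, 6]
Visit 13 → queue [12, 3, 16, 7, 17, 9, 8, 6]
Visit 12; enqueue 11 → queue [3, 16, 7, 17, 9, 8, 6, 11]
Visit 3 → queue [16, 7, 17, 9, 8, 6, 11]
Visit 16 → queue [7, 17, 9, 8, 6, 11]
Visit 7 → queue [17, 9, 8, 6, 11]
Visit 17 → queue [9, 8, 6, 11]
Visit 9 → queue [8, 6, 11]
Visit 8 → queue [6, 11]
Visit 6 → queue [11]
Visit 11 → queue []

10 → 15 → 14 → 5 → 4 → 2 → 1 → 18 → 13 → 12 → 3 → 16 → 7 → 17 → 9 → 8 → 6 → 11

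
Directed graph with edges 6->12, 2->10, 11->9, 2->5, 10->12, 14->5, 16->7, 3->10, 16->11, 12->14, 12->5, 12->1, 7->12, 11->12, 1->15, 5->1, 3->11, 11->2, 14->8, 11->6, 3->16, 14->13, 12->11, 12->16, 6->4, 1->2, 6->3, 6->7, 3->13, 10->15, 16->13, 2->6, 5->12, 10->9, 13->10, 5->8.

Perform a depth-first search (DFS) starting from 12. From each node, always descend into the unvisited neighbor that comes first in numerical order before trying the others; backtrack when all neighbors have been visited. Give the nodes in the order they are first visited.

Visit 12
12 → 1
1 → 2
2 → 5
5 → 8
2 → 6
6 → 3
3 → 10
10 → 9
10 → 15
3 → 11
3 → 13
3 → 16
16 → 7
6 → 4
12 → 14

12 1 2 5 8 6 3 10 9 15 11 13 16 7 4 14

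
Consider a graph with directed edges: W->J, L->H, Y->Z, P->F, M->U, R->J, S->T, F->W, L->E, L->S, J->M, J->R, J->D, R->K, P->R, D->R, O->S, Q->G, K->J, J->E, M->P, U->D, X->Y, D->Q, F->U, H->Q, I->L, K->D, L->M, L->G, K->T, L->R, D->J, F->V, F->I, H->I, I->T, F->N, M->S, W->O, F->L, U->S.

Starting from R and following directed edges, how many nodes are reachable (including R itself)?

20

BFS from R visits: R, J, K, D, E, M, T, Q, P, S, U, G, F, I, L, N, V, W, H, O
Reachable nodes: 20 of 23 total.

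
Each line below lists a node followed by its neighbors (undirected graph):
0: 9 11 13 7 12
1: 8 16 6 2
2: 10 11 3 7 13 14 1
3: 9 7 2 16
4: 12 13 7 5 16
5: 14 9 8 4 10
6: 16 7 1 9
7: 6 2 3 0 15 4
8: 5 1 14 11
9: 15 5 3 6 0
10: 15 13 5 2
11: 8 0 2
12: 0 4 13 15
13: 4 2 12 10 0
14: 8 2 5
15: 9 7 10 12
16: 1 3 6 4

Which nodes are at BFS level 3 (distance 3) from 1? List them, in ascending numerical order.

0, 12, 15

Level 0: 1
Level 1: 2, 6, 8, 16
Level 2: 3, 4, 5, 7, 9, 10, 11, 13, 14
Level 3: 0, 12, 15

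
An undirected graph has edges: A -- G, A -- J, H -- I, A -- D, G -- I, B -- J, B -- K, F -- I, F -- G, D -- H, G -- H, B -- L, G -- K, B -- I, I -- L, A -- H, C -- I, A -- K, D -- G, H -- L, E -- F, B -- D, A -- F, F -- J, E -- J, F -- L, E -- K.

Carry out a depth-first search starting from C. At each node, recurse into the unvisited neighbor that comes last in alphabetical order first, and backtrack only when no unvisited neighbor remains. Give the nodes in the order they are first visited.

C -> I -> L -> H -> G -> K -> E -> J -> F -> A -> D -> B

Visit C
C → I
I → L
L → H
H → G
G → K
K → E
E → J
J → F
F → A
A → D
D → B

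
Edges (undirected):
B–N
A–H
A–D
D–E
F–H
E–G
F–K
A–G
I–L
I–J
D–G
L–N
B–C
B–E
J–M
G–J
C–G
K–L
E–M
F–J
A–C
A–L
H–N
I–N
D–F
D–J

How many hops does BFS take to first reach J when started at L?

2

Level 0: L
Level 1: A, I, K, N
Level 2: B, C, D, F, G, H, J
Level 3: E, M
J first appears at level 2.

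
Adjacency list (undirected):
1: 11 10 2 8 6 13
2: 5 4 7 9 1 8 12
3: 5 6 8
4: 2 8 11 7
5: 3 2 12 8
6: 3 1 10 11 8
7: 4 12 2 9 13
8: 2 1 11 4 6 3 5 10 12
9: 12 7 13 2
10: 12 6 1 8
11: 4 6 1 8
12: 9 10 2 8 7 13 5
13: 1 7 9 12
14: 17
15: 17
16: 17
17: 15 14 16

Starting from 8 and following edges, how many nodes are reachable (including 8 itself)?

BFS from 8 visits: 8, 2, 1, 11, 4, 6, 3, 5, 10, 12, 7, 9, 13
Reachable nodes: 13 of 17 total.

13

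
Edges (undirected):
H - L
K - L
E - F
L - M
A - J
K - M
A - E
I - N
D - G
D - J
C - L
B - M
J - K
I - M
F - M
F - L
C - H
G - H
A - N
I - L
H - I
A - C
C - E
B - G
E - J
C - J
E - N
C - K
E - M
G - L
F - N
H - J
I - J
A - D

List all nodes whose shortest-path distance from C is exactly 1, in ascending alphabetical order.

A, E, H, J, K, L

Level 0: C
Level 1: A, E, H, J, K, L
Level 2: D, F, G, I, M, N
Level 3: B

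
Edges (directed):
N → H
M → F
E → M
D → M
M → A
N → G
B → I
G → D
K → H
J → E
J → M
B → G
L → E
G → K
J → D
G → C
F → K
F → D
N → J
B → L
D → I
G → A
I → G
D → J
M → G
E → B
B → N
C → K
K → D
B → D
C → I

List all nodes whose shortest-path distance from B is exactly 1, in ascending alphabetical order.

D, G, I, L, N

Level 0: B
Level 1: D, G, I, L, N
Level 2: A, C, E, H, J, K, M
Level 3: F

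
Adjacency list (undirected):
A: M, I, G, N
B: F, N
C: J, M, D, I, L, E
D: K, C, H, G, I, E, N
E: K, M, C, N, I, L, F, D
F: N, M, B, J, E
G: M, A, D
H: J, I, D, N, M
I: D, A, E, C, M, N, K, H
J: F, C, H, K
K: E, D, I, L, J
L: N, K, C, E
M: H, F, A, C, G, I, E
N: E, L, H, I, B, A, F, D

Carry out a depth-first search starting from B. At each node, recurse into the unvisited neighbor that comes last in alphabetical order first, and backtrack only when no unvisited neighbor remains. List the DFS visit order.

Visit B
B → N
N → L
L → K
K → J
J → H
H → M
M → I
I → E
E → F
E → D
D → G
G → A
D → C

B, N, L, K, J, H, M, I, E, F, D, G, A, C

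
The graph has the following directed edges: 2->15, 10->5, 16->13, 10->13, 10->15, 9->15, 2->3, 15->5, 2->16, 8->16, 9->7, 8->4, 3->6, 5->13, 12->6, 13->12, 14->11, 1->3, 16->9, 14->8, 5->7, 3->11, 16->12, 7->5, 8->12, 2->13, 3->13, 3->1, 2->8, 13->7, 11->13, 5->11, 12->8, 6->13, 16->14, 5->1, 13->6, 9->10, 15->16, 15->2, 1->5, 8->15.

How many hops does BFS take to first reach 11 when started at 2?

Level 0: 2
Level 1: 3, 8, 13, 15, 16
Level 2: 1, 4, 5, 6, 7, 9, 11, 12, 14
Level 3: 10
11 first appears at level 2.

2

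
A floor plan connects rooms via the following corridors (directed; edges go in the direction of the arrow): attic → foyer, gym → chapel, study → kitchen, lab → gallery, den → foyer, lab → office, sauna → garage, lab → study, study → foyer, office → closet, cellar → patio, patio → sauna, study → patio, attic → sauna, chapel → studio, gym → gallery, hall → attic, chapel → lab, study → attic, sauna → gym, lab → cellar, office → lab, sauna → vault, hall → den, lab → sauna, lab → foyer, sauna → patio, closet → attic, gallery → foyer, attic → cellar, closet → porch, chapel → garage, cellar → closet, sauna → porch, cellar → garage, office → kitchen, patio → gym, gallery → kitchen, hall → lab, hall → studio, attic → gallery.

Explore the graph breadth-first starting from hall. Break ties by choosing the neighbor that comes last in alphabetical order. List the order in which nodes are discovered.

hall, studio, lab, den, attic, study, sauna, office, gallery, foyer, cellar, patio, kitchen, vault, porch, gym, garage, closet, chapel

Visit hall; enqueue studio, lab, den, attic → queue [studio, lab, den, attic]
Visit studio → queue [lab, den, attic]
Visit lab; enqueue study, sauna, office, gallery, foyer, cellar → queue [den, attic, study, sauna, office, gallery, foyer, cellar]
Visit den → queue [attic, study, sauna, office, gallery, foyer, cellar]
Visit attic → queue [study, sauna, office, gallery, foyer, cellar]
Visit study; enqueue patio, kitchen → queue [sauna, office, gallery, foyer, cellar, patio, kitchen]
Visit sauna; enqueue vault, porch, gym, garage → queue [office, gallery, foyer, cellar, patio, kitchen, vault, porch, gym, garage]
Visit office; enqueue closet → queue [gallery, foyer, cellar, patio, kitchen, vault, porch, gym, garage, closet]
Visit gallery → queue [foyer, cellar, patio, kitchen, vault, porch, gym, garage, closet]
Visit foyer → queue [cellar, patio, kitchen, vault, porch, gym, garage, closet]
Visit cellar → queue [patio, kitchen, vault, porch, gym, garage, closet]
Visit patio → queue [kitchen, vault, porch, gym, garage, closet]
Visit kitchen → queue [vault, porch, gym, garage, closet]
Visit vault → queue [porch, gym, garage, closet]
Visit porch → queue [gym, garage, closet]
Visit gym; enqueue chapel → queue [garage, closet, chapel]
Visit garage → queue [closet, chapel]
Visit closet → queue [chapel]
Visit chapel → queue []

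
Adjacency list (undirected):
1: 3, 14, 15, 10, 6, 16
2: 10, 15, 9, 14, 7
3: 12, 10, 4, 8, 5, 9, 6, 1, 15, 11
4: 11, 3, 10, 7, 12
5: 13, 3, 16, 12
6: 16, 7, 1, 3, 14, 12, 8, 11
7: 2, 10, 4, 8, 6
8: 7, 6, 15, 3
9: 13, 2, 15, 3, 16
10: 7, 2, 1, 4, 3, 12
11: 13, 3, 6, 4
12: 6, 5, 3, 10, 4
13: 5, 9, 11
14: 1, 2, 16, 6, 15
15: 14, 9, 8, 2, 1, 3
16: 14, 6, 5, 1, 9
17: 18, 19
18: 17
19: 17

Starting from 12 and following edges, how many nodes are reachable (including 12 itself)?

16

BFS from 12 visits: 12, 6, 5, 3, 10, 4, 16, 7, 1, 14, 8, 11, 13, 9, 15, 2
Reachable nodes: 16 of 19 total.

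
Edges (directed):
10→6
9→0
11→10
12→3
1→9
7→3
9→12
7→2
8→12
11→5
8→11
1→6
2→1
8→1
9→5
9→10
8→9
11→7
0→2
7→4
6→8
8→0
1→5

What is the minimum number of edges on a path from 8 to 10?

Level 0: 8
Level 1: 0, 1, 9, 11, 12
Level 2: 2, 3, 5, 6, 7, 10
Level 3: 4
10 first appears at level 2.

2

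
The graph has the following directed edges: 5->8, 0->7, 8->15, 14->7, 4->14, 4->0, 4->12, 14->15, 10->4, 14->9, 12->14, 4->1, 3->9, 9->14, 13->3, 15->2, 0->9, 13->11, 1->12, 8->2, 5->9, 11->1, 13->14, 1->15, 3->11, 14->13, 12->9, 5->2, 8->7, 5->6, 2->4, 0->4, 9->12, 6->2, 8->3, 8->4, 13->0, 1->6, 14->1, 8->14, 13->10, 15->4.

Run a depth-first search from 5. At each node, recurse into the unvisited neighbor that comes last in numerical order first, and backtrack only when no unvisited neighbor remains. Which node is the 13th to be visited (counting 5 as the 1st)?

11

Visit 5
5 → 9
9 → 14
14 → 15
15 → 4
4 → 12
4 → 1
1 → 6
6 → 2
4 → 0
0 → 7
14 → 13
13 → 11
13 → 10
13 → 3
5 → 8

Visit order: 5, 9, 14, 15, 4, 12, 1, 6, 2, 0, 7, 13, 11, 10, 3, 8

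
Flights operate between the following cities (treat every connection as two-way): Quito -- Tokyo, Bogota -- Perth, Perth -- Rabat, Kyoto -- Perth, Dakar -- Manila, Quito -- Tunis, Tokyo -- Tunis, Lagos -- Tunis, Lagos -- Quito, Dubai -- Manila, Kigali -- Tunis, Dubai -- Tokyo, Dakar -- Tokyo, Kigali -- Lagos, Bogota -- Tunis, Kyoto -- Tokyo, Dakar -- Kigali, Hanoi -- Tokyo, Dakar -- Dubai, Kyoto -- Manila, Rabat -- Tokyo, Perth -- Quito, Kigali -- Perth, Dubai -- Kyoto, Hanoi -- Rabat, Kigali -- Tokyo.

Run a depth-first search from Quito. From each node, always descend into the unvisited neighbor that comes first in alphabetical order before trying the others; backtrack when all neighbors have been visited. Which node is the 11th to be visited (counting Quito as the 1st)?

Visit Quito
Quito → Lagos
Lagos → Kigali
Kigali → Dakar
Dakar → Dubai
Dubai → Kyoto
Kyoto → Manila
Kyoto → Perth
Perth → Bogota
Bogota → Tunis
Tunis → Tokyo
Tokyo → Hanoi
Hanoi → Rabat

Visit order: Quito, Lagos, Kigali, Dakar, Dubai, Kyoto, Manila, Perth, Bogota, Tunis, Tokyo, Hanoi, Rabat

Tokyo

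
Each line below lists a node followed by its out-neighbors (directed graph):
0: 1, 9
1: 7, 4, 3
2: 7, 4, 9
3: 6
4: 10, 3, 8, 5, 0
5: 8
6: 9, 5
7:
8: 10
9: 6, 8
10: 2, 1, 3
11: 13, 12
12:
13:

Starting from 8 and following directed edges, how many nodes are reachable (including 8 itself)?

11

BFS from 8 visits: 8, 10, 2, 1, 3, 7, 4, 9, 6, 5, 0
Reachable nodes: 11 of 14 total.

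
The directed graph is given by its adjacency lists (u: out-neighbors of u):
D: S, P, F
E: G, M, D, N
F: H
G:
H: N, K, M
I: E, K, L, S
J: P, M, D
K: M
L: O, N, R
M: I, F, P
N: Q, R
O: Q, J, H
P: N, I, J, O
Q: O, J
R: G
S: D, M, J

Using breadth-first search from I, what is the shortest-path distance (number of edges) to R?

2

Level 0: I
Level 1: E, K, L, S
Level 2: D, G, J, M, N, O, R
Level 3: F, H, P, Q
R first appears at level 2.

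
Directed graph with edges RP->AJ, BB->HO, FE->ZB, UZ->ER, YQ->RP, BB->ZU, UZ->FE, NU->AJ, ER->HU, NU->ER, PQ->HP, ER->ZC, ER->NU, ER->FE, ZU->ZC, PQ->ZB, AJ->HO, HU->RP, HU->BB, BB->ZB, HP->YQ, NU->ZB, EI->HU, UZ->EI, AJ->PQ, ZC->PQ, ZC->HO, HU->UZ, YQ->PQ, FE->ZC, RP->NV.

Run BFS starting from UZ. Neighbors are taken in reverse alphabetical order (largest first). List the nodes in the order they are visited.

Visit UZ; enqueue FE, ER, EI → queue [FE, ER, EI]
Visit FE; enqueue ZC, ZB → queue [ER, EI, ZC, ZB]
Visit ER; enqueue NU, HU → queue [EI, ZC, ZB, NU, HU]
Visit EI → queue [ZC, ZB, NU, HU]
Visit ZC; enqueue PQ, HO → queue [ZB, NU, HU, PQ, HO]
Visit ZB → queue [NU, HU, PQ, HO]
Visit NU; enqueue AJ → queue [HU, PQ, HO, AJ]
Visit HU; enqueue RP, BB → queue [PQ, HO, AJ, RP, BB]
Visit PQ; enqueue HP → queue [HO, AJ, RP, BB, HP]
Visit HO → queue [AJ, RP, BB, HP]
Visit AJ → queue [RP, BB, HP]
Visit RP; enqueue NV → queue [BB, HP, NV]
Visit BB; enqueue ZU → queue [HP, NV, ZU]
Visit HP; enqueue YQ → queue [NV, ZU, YQ]
Visit NV → queue [ZU, YQ]
Visit ZU → queue [YQ]
Visit YQ → queue []

UZ FE ER EI ZC ZB NU HU PQ HO AJ RP BB HP NV ZU YQ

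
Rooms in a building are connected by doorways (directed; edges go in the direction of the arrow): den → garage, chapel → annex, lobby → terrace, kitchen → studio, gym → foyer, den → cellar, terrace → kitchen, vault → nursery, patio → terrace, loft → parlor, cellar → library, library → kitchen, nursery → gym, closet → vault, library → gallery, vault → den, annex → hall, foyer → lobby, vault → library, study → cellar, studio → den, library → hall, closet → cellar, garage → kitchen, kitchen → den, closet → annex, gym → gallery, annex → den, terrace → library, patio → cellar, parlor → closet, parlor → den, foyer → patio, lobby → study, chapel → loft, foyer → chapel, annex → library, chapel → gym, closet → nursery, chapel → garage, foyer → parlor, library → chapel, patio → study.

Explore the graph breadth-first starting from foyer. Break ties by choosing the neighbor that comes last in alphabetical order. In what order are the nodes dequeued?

Visit foyer; enqueue patio, parlor, lobby, chapel → queue [patio, parlor, lobby, chapel]
Visit patio; enqueue terrace, study, cellar → queue [parlor, lobby, chapel, terrace, study, cellar]
Visit parlor; enqueue den, closet → queue [lobby, chapel, terrace, study, cellar, den, closet]
Visit lobby → queue [chapel, terrace, study, cellar, den, closet]
Visit chapel; enqueue loft, gym, garage, annex → queue [terrace, study, cellar, den, closet, loft, gym, garage, annex]
Visit terrace; enqueue library, kitchen → queue [study, cellar, den, closet, loft, gym, garage, annex, library, kitchen]
Visit study → queue [cellar, den, closet, loft, gym, garage, annex, library, kitchen]
Visit cellar → queue [den, closet, loft, gym, garage, annex, library, kitchen]
Visit den → queue [closet, loft, gym, garage, annex, library, kitchen]
Visit closet; enqueue vault, nursery → queue [loft, gym, garage, annex, library, kitchen, vault, nursery]
Visit loft → queue [gym, garage, annex, library, kitchen, vault, nursery]
Visit gym; enqueue gallery → queue [garage, annex, library, kitchen, vault, nursery, gallery]
Visit garage → queue [annex, library, kitchen, vault, nursery, gallery]
Visit annex; enqueue hall → queue [library, kitchen, vault, nursery, gallery, hall]
Visit library → queue [kitchen, vault, nursery, gallery, hall]
Visit kitchen; enqueue studio → queue [vault, nursery, gallery, hall, studio]
Visit vault → queue [nursery, gallery, hall, studio]
Visit nursery → queue [gallery, hall, studio]
Visit gallery → queue [hall, studio]
Visit hall → queue [studio]
Visit studio → queue []

foyer → patio → parlor → lobby → chapel → terrace → study → cellar → den → closet → loft → gym → garage → annex → library → kitchen → vault → nursery → gallery → hall → studio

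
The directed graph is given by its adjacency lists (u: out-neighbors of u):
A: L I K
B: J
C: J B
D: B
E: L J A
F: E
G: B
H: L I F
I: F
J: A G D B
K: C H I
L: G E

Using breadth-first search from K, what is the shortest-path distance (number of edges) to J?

2

Level 0: K
Level 1: C, H, I
Level 2: B, F, J, L
Level 3: A, D, E, G
J first appears at level 2.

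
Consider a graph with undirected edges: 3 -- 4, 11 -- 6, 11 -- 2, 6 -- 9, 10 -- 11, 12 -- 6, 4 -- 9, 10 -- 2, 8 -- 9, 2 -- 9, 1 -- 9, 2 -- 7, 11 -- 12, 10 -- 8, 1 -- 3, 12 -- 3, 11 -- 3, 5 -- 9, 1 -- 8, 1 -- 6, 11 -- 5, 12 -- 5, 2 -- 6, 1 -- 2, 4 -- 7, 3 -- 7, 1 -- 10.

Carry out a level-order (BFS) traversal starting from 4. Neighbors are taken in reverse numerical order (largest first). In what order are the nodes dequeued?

4 -> 9 -> 7 -> 3 -> 8 -> 6 -> 5 -> 2 -> 1 -> 12 -> 11 -> 10

Visit 4; enqueue 9, 7, 3 → queue [9, 7, 3]
Visit 9; enqueue 8, 6, 5, 2, 1 → queue [7, 3, 8, 6, 5, 2, 1]
Visit 7 → queue [3, 8, 6, 5, 2, 1]
Visit 3; enqueue 12, 11 → queue [8, 6, 5, 2, 1, 12, 11]
Visit 8; enqueue 10 → queue [6, 5, 2, 1, 12, 11, 10]
Visit 6 → queue [5, 2, 1, 12, 11, 10]
Visit 5 → queue [2, 1, 12, 11, 10]
Visit 2 → queue [1, 12, 11, 10]
Visit 1 → queue [12, 11, 10]
Visit 12 → queue [11, 10]
Visit 11 → queue [10]
Visit 10 → queue []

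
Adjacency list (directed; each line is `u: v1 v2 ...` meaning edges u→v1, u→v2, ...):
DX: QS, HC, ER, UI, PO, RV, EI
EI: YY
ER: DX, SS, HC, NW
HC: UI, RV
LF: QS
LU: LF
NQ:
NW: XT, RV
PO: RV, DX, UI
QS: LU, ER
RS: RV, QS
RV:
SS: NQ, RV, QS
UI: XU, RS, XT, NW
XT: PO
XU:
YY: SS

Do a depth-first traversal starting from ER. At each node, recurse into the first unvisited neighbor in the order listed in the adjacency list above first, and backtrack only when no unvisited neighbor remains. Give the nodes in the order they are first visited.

ER, DX, QS, LU, LF, HC, UI, XU, RS, RV, XT, PO, NW, EI, YY, SS, NQ

Visit ER
ER → DX
DX → QS
QS → LU
LU → LF
DX → HC
HC → UI
UI → XU
UI → RS
RS → RV
UI → XT
XT → PO
UI → NW
DX → EI
EI → YY
YY → SS
SS → NQ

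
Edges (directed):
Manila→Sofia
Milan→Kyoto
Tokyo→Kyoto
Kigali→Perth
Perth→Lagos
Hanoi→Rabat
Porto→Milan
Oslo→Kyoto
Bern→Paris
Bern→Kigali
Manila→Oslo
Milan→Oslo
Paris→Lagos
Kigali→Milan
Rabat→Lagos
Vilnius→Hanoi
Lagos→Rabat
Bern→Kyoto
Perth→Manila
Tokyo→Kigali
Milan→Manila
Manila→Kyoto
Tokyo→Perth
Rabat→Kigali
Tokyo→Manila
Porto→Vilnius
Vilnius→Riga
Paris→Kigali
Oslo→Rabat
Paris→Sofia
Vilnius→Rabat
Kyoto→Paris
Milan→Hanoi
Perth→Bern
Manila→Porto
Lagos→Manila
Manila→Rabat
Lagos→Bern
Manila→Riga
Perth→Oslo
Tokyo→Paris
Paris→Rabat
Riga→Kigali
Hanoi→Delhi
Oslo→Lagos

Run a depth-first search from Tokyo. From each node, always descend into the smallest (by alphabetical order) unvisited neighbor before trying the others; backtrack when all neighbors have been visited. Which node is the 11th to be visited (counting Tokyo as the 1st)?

Visit Tokyo
Tokyo → Kigali
Kigali → Milan
Milan → Hanoi
Hanoi → Delhi
Hanoi → Rabat
Rabat → Lagos
Lagos → Bern
Bern → Kyoto
Kyoto → Paris
Paris → Sofia
Lagos → Manila
Manila → Oslo
Manila → Porto
Porto → Vilnius
Vilnius → Riga
Kigali → Perth

Visit order: Tokyo, Kigali, Milan, Hanoi, Delhi, Rabat, Lagos, Bern, Kyoto, Paris, Sofia, Manila, Oslo, Porto, Vilnius, Riga, Perth

Sofia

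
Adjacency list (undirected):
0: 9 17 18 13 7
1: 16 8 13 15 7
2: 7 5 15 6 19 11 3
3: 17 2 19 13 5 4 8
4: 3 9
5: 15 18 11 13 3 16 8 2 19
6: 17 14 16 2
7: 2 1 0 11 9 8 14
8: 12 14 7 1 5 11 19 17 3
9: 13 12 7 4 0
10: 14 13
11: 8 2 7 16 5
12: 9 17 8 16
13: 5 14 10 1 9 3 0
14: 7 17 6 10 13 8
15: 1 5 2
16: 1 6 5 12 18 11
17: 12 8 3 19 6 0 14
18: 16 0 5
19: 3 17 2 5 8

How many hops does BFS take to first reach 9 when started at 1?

2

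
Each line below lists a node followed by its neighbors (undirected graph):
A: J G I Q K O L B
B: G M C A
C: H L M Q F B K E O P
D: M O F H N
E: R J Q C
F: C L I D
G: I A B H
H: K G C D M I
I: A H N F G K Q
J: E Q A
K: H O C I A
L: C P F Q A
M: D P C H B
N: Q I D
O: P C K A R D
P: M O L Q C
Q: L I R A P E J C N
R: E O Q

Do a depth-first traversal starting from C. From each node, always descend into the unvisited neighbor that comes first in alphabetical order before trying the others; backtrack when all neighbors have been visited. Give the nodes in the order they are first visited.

C B A G H D F I K O P L Q E J R N M

Visit C
C → B
B → A
A → G
G → H
H → D
D → F
F → I
I → K
K → O
O → P
P → L
L → Q
Q → E
E → J
E → R
Q → N
P → M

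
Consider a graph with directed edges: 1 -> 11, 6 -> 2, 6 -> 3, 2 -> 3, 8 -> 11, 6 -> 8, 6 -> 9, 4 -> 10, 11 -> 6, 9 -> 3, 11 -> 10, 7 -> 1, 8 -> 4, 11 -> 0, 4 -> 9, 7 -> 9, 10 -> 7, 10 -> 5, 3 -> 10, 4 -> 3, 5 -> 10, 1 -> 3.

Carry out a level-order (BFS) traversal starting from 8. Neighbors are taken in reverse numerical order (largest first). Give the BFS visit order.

Visit 8; enqueue 11, 4 → queue [11, 4]
Visit 11; enqueue 10, 6, 0 → queue [4, 10, 6, 0]
Visit 4; enqueue 9, 3 → queue [10, 6, 0, 9, 3]
Visit 10; enqueue 7, 5 → queue [6, 0, 9, 3, 7, 5]
Visit 6; enqueue 2 → queue [0, 9, 3, 7, 5, 2]
Visit 0 → queue [9, 3, 7, 5, 2]
Visit 9 → queue [3, 7, 5, 2]
Visit 3 → queue [7, 5, 2]
Visit 7; enqueue 1 → queue [5, 2, 1]
Visit 5 → queue [2, 1]
Visit 2 → queue [1]
Visit 1 → queue []

8 11 4 10 6 0 9 3 7 5 2 1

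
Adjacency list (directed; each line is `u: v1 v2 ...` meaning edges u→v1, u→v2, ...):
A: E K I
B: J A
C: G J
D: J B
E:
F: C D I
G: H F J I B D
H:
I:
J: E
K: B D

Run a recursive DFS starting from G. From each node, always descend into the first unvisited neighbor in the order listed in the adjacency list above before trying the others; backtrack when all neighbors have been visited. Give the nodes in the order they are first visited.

G, H, F, C, J, E, D, B, A, K, I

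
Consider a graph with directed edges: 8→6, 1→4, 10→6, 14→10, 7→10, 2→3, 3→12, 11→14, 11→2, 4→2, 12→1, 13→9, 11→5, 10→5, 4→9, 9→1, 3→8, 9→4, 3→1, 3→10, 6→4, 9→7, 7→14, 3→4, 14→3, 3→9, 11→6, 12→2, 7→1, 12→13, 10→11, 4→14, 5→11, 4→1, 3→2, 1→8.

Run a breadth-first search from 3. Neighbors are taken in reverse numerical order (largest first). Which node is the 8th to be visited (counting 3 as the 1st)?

1

Visit 3; enqueue 12, 10, 9, 8, 4, 2, 1 → queue [12, 10, 9, 8, 4, 2, 1]
Visit 12; enqueue 13 → queue [10, 9, 8, 4, 2, 1, 13]
Visit 10; enqueue 11, 6, 5 → queue [9, 8, 4, 2, 1, 13, 11, 6, 5]
Visit 9; enqueue 7 → queue [8, 4, 2, 1, 13, 11, 6, 5, 7]
Visit 8 → queue [4, 2, 1, 13, 11, 6, 5, 7]
Visit 4; enqueue 14 → queue [2, 1, 13, 11, 6, 5, 7, 14]
Visit 2 → queue [1, 13, 11, 6, 5, 7, 14]
Visit 1 → queue [13, 11, 6, 5, 7, 14]
Visit 13 → queue [11, 6, 5, 7, 14]
Visit 11 → queue [6, 5, 7, 14]
Visit 6 → queue [5, 7, 14]
Visit 5 → queue [7, 14]
Visit 7 → queue [14]
Visit 14 → queue []

Visit order: 3, 12, 10, 9, 8, 4, 2, 1, 13, 11, 6, 5, 7, 14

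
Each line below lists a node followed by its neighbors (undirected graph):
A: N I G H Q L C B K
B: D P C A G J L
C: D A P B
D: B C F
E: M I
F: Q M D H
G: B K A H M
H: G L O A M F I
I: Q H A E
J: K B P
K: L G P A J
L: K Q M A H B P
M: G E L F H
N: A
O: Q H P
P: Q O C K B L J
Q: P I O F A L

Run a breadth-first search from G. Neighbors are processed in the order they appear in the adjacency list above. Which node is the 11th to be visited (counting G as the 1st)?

L

Visit G; enqueue B, K, A, H, M → queue [B, K, A, H, M]
Visit B; enqueue D, P, C, J, L → queue [K, A, H, M, D, P, C, J, L]
Visit K → queue [A, H, M, D, P, C, J, L]
Visit A; enqueue N, I, Q → queue [H, M, D, P, C, J, L, N, I, Q]
Visit H; enqueue O, F → queue [M, D, P, C, J, L, N, I, Q, O, F]
Visit M; enqueue E → queue [D, P, C, J, L, N, I, Q, O, F, E]
Visit D → queue [P, C, J, L, N, I, Q, O, F, E]
Visit P → queue [C, J, L, N, I, Q, O, F, E]
Visit C → queue [J, L, N, I, Q, O, F, E]
Visit J → queue [L, N, I, Q, O, F, E]
Visit L → queue [N, I, Q, O, F, E]
Visit N → queue [I, Q, O, F, E]
Visit I → queue [Q, O, F, E]
Visit Q → queue [O, F, E]
Visit O → queue [F, E]
Visit F → queue [E]
Visit E → queue []

Visit order: G, B, K, A, H, M, D, P, C, J, L, N, I, Q, O, F, E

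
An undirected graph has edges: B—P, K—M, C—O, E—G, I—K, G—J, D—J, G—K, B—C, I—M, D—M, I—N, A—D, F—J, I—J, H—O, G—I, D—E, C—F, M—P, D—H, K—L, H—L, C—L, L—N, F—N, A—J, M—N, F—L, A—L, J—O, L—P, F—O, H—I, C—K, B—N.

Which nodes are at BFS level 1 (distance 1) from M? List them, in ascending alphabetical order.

D, I, K, N, P

Level 0: M
Level 1: D, I, K, N, P
Level 2: A, B, C, E, F, G, H, J, L
Level 3: O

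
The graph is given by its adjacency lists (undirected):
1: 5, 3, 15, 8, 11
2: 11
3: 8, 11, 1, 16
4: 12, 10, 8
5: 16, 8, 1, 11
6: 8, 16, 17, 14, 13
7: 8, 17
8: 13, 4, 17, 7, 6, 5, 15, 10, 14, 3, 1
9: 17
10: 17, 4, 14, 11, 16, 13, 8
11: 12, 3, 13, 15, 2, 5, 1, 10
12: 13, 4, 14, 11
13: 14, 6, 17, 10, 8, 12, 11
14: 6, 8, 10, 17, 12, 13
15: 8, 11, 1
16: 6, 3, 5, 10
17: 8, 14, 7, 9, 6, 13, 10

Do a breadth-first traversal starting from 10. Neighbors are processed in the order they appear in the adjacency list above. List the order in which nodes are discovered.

10, 17, 4, 14, 11, 16, 13, 8, 7, 9, 6, 12, 3, 15, 2, 5, 1

Visit 10; enqueue 17, 4, 14, 11, 16, 13, 8 → queue [17, 4, 14, 11, 16, 13, 8]
Visit 17; enqueue 7, 9, 6 → queue [4, 14, 11, 16, 13, 8, 7, 9, 6]
Visit 4; enqueue 12 → queue [14, 11, 16, 13, 8, 7, 9, 6, 12]
Visit 14 → queue [11, 16, 13, 8, 7, 9, 6, 12]
Visit 11; enqueue 3, 15, 2, 5, 1 → queue [16, 13, 8, 7, 9, 6, 12, 3, 15, 2, 5, 1]
Visit 16 → queue [13, 8, 7, 9, 6, 12, 3, 15, 2, 5, 1]
Visit 13 → queue [8, 7, 9, 6, 12, 3, 15, 2, 5, 1]
Visit 8 → queue [7, 9, 6, 12, 3, 15, 2, 5, 1]
Visit 7 → queue [9, 6, 12, 3, 15, 2, 5, 1]
Visit 9 → queue [6, 12, 3, 15, 2, 5, 1]
Visit 6 → queue [12, 3, 15, 2, 5, 1]
Visit 12 → queue [3, 15, 2, 5, 1]
Visit 3 → queue [15, 2, 5, 1]
Visit 15 → queue [2, 5, 1]
Visit 2 → queue [5, 1]
Visit 5 → queue [1]
Visit 1 → queue []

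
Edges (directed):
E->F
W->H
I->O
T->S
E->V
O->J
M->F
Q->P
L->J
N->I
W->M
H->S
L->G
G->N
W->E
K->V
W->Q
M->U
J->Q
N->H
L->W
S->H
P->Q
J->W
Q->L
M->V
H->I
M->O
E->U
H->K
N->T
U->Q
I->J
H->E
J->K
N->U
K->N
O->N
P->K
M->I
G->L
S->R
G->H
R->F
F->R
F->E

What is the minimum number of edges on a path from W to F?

Level 0: W
Level 1: E, H, M, Q
Level 2: F, I, K, L, O, P, S, U, V
Level 3: G, J, N, R
Level 4: T
F first appears at level 2.

2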